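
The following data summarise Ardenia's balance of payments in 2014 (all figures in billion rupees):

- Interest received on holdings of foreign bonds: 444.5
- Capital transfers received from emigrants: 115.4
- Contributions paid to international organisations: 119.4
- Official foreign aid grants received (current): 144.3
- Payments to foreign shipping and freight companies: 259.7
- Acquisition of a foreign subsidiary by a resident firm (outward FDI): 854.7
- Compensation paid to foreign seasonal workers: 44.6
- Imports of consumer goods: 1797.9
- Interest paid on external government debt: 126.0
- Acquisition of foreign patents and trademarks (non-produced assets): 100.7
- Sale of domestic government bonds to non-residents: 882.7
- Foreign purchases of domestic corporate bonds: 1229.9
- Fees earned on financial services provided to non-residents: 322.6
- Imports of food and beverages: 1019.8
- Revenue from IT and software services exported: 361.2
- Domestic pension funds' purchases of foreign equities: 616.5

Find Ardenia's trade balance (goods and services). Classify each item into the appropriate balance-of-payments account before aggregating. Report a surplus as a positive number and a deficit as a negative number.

Goods: -1797.9 - 1019.8 = -2817.7
Services: 322.6 - 259.7 + 361.2 = 424.1
Trade balance = -2817.7 + 424.1 = -2393.6
(Excluded from the trade balance — primary income: interest received on holdings of foreign bonds 444.5, compensation paid to foreign seasonal workers 44.6, interest paid on external government debt 126.0; capital account: capital transfers received from emigrants 115.4, acquisition of foreign patents and trademarks (non-produced assets) 100.7; secondary income: contributions paid to international organisations 119.4, official foreign aid grants received (current) 144.3; financial account: acquisition of a foreign subsidiary by a resident firm (outward FDI) 854.7, sale of domestic government bonds to non-residents 882.7, foreign purchases of domestic corporate bonds 1229.9, domestic pension funds' purchases of foreign equities 616.5.)

-2393.6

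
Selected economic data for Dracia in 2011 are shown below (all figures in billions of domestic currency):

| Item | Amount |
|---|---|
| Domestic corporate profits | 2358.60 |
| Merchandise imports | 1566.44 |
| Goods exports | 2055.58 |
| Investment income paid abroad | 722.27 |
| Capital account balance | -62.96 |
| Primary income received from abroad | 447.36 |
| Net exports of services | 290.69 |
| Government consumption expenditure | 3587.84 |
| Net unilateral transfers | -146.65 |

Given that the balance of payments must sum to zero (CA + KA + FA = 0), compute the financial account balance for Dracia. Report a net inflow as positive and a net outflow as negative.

-295.31

Goods balance = 2055.58 - 1566.44 = 489.14
Services balance = 290.69
Trade balance (goods + services) = 489.14 + 290.69 = 779.83
Net primary income = 447.36 - 722.27 = -274.91
Net secondary income = -146.65
Current account = 779.83 + (-274.91) + (-146.65) = 358.27
Financial account = -(358.27 + (-62.96)) = -295.31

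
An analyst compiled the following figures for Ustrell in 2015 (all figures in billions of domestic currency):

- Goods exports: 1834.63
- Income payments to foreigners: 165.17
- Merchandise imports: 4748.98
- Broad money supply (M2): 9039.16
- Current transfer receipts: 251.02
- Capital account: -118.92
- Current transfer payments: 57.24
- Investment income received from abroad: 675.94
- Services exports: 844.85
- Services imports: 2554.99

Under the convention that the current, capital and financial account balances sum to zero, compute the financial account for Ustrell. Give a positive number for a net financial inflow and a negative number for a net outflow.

4038.86

Goods balance = 1834.63 - 4748.98 = -2914.35
Services balance = 844.85 - 2554.99 = -1710.14
Trade balance (goods + services) = -2914.35 + (-1710.14) = -4624.49
Net primary income = 675.94 - 165.17 = 510.77
Net secondary income = 251.02 - 57.24 = 193.78
Current account = -4624.49 + 510.77 + 193.78 = -3919.94
Financial account = -(-3919.94 + (-118.92)) = 4038.86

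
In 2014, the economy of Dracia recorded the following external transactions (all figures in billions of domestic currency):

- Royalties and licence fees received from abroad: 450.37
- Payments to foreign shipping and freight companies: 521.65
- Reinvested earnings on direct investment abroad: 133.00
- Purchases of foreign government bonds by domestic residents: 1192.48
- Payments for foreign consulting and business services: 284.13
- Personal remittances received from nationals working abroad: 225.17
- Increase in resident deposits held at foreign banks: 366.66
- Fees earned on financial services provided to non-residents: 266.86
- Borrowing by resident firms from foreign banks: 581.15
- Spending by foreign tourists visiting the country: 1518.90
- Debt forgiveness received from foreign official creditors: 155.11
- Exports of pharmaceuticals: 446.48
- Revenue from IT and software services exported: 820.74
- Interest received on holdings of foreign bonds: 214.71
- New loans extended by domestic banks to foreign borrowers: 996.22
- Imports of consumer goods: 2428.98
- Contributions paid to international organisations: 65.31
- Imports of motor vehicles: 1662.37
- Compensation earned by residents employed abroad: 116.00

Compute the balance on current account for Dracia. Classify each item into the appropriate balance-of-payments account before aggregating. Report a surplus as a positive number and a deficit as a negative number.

Goods: 446.48 - 2428.98 - 1662.37 = -3644.87
Services: 450.37 + 266.86 + 1518.90 + 820.74 - 284.13 - 521.65 = 2251.09
Primary income: 116.00 + 133.00 + 214.71 = 463.71
Secondary income: 225.17 - 65.31 = 159.86
Current account = (-3644.87) + 2251.09 + 463.71 + 159.86 = -770.21
(Excluded from the current account — financial account: purchases of foreign government bonds by domestic residents 1192.48, increase in resident deposits held at foreign banks 366.66, borrowing by resident firms from foreign banks 581.15, new loans extended by domestic banks to foreign borrowers 996.22; capital account: debt forgiveness received from foreign official creditors 155.11.)

-770.21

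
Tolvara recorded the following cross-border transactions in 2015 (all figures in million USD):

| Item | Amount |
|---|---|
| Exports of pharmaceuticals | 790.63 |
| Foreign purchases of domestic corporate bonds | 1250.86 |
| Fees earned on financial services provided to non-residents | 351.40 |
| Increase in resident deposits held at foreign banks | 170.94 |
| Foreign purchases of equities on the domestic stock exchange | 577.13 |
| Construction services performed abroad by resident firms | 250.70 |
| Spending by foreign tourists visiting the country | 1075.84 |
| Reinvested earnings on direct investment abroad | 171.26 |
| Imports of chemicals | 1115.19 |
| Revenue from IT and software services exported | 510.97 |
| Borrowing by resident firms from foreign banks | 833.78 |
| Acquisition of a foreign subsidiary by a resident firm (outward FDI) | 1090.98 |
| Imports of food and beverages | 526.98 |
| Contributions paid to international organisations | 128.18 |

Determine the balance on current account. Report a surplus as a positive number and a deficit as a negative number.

Goods: -526.98 + 790.63 - 1115.19 = -851.54
Services: 351.40 + 510.97 + 1075.84 + 250.70 = 2188.91
Primary income: 171.26
Secondary income: -128.18
Current account = (-851.54) + 2188.91 + 171.26 + (-128.18) = 1380.45
(Excluded from the current account — financial account: foreign purchases of domestic corporate bonds 1250.86, increase in resident deposits held at foreign banks 170.94, foreign purchases of equities on the domestic stock exchange 577.13, borrowing by resident firms from foreign banks 833.78, acquisition of a foreign subsidiary by a resident firm (outward FDI) 1090.98.)

1380.45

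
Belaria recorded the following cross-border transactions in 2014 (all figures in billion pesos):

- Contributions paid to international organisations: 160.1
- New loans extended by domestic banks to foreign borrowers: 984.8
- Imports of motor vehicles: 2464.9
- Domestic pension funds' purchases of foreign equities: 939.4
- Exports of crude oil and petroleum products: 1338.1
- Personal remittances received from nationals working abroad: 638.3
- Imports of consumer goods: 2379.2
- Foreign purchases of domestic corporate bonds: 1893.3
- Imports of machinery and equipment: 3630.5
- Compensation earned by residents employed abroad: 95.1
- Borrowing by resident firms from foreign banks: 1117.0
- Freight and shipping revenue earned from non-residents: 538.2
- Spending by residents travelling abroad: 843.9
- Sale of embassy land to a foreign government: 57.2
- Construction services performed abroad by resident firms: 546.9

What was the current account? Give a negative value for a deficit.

-6322.0

Goods: 1338.1 - 2379.2 - 2464.9 - 3630.5 = -7136.5
Services: -843.9 + 546.9 + 538.2 = 241.2
Primary income: 95.1
Secondary income: -160.1 + 638.3 = 478.2
Current account = (-7136.5) + 241.2 + 95.1 + 478.2 = -6322.0
(Excluded from the current account — financial account: new loans extended by domestic banks to foreign borrowers 984.8, domestic pension funds' purchases of foreign equities 939.4, foreign purchases of domestic corporate bonds 1893.3, borrowing by resident firms from foreign banks 1117.0; capital account: sale of embassy land to a foreign government 57.2.)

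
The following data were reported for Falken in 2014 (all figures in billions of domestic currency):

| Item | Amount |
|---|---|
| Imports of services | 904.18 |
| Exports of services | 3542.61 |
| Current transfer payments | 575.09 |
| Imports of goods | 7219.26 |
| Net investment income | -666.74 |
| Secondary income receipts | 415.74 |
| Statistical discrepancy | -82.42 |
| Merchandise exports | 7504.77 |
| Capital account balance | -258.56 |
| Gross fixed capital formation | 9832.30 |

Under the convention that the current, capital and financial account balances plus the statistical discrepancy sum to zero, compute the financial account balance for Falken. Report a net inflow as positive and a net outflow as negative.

-1756.87

Goods balance = 7504.77 - 7219.26 = 285.51
Services balance = 3542.61 - 904.18 = 2638.43
Trade balance (goods + services) = 285.51 + 2638.43 = 2923.94
Net primary income = -666.74
Net secondary income = 415.74 - 575.09 = -159.35
Current account = 2923.94 + (-666.74) + (-159.35) = 2097.85
Financial account = -(2097.85 + (-258.56) + (-82.42)) = -1756.87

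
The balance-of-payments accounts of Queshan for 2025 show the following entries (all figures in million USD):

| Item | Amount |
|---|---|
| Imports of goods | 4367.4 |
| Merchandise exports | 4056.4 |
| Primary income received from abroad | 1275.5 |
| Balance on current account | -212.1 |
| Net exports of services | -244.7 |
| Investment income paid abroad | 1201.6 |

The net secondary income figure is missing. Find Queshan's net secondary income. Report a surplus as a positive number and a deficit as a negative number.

Current account = goods balance + services balance + net primary income + net secondary income
Sum of the known components = -481.8
Net secondary income = CA - (known components) = -212.1 - (-481.8) = 269.7

269.7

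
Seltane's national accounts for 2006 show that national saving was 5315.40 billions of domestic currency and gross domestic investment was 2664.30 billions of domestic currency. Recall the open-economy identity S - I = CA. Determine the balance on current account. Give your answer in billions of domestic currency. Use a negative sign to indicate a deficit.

2651.10

CA = S - I = 5315.40 - 2664.30 = 2651.10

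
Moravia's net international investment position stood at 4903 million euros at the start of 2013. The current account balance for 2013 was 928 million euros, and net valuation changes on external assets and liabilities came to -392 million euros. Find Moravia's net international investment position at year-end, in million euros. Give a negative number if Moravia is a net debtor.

Change in NIIP = current account + net valuation change = 928 + (-392) = 536
End-of-year NIIP = 4903 + 536 = 5439

5439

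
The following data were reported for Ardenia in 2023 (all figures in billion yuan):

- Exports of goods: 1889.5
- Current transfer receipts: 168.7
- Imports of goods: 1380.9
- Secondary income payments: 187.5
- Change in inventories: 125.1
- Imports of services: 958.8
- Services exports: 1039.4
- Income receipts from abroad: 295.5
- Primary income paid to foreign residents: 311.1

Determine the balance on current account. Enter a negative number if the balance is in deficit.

554.8

Goods balance = 1889.5 - 1380.9 = 508.6
Services balance = 1039.4 - 958.8 = 80.6
Trade balance (goods + services) = 508.6 + 80.6 = 589.2
Net primary income = 295.5 - 311.1 = -15.6
Net secondary income = 168.7 - 187.5 = -18.8
Current account = 589.2 + (-15.6) + (-18.8) = 554.8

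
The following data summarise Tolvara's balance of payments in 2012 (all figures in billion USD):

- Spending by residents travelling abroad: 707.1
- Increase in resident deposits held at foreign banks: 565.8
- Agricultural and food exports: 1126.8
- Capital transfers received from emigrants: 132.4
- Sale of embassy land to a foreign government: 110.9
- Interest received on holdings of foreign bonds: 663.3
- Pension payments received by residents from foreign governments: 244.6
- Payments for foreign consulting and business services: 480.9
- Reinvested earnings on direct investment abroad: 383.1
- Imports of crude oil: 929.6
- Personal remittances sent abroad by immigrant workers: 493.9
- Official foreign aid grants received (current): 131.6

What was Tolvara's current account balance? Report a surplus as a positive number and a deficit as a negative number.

Goods: -929.6 + 1126.8 = 197.2
Services: -480.9 - 707.1 = -1188.0
Primary income: 663.3 + 383.1 = 1046.4
Secondary income: 244.6 - 493.9 + 131.6 = -117.7
Current account = 197.2 + (-1188.0) + 1046.4 + (-117.7) = -62.1
(Excluded from the current account — financial account: increase in resident deposits held at foreign banks 565.8; capital account: capital transfers received from emigrants 132.4, sale of embassy land to a foreign government 110.9.)

-62.1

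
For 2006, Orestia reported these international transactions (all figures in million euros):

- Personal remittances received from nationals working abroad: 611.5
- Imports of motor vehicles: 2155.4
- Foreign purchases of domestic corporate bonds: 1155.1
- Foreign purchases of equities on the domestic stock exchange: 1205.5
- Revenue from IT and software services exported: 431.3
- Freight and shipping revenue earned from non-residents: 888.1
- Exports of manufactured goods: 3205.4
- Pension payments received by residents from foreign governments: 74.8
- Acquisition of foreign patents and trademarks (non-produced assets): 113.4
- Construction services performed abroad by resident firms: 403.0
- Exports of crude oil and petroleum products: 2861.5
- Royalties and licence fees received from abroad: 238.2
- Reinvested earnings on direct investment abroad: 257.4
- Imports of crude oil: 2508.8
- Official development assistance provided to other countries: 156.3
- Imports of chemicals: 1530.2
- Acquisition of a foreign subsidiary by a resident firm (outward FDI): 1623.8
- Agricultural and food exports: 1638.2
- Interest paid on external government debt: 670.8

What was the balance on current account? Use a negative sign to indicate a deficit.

Goods: 3205.4 + 1638.2 + 2861.5 - 1530.2 - 2508.8 - 2155.4 = 1510.7
Services: 403.0 + 238.2 + 431.3 + 888.1 = 1960.6
Primary income: -670.8 + 257.4 = -413.4
Secondary income: 74.8 + 611.5 - 156.3 = 530.0
Current account = 1510.7 + 1960.6 + (-413.4) + 530.0 = 3587.9
(Excluded from the current account — financial account: foreign purchases of domestic corporate bonds 1155.1, foreign purchases of equities on the domestic stock exchange 1205.5, acquisition of a foreign subsidiary by a resident firm (outward FDI) 1623.8; capital account: acquisition of foreign patents and trademarks (non-produced assets) 113.4.)

3587.9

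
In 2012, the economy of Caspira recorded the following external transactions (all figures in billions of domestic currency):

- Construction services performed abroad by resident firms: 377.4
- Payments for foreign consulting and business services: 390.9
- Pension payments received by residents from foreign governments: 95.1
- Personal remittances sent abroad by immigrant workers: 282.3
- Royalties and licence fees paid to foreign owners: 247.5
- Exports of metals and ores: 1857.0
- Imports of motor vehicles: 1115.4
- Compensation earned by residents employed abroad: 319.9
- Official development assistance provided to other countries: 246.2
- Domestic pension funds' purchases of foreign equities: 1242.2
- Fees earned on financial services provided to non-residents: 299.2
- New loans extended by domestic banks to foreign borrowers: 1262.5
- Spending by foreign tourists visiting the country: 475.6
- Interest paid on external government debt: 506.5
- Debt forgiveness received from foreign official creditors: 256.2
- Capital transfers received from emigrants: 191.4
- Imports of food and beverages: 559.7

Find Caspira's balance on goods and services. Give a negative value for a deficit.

Goods: 1857.0 - 559.7 - 1115.4 = 181.9
Services: 475.6 + 377.4 + 299.2 - 247.5 - 390.9 = 513.8
Trade balance = 181.9 + 513.8 = 695.7
(Excluded from the trade balance — secondary income: pension payments received by residents from foreign governments 95.1, personal remittances sent abroad by immigrant workers 282.3, official development assistance provided to other countries 246.2; primary income: compensation earned by residents employed abroad 319.9, interest paid on external government debt 506.5; financial account: domestic pension funds' purchases of foreign equities 1242.2, new loans extended by domestic banks to foreign borrowers 1262.5; capital account: debt forgiveness received from foreign official creditors 256.2, capital transfers received from emigrants 191.4.)

695.7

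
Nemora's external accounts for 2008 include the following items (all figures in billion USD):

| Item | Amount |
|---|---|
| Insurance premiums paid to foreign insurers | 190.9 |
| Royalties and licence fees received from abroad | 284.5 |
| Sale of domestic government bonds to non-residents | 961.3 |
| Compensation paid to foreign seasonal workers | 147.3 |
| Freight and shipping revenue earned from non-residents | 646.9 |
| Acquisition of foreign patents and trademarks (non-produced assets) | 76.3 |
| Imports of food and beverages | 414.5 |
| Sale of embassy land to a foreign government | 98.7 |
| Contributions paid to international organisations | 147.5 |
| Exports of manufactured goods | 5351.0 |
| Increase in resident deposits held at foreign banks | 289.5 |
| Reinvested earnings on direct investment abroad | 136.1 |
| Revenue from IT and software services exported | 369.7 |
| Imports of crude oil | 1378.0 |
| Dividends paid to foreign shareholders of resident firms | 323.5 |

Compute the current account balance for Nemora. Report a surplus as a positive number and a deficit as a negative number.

4186.5

Goods: -1378.0 + 5351.0 - 414.5 = 3558.5
Services: 646.9 + 369.7 + 284.5 - 190.9 = 1110.2
Primary income: 136.1 - 147.3 - 323.5 = -334.7
Secondary income: -147.5
Current account = 3558.5 + 1110.2 + (-334.7) + (-147.5) = 4186.5
(Excluded from the current account — financial account: sale of domestic government bonds to non-residents 961.3, increase in resident deposits held at foreign banks 289.5; capital account: acquisition of foreign patents and trademarks (non-produced assets) 76.3, sale of embassy land to a foreign government 98.7.)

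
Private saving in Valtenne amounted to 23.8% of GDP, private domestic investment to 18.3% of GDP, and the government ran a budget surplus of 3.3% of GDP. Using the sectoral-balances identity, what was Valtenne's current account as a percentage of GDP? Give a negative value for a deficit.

8.8

By the sectoral-balances identity, CA = (S_private - I) + (T - G).
Private balance = 23.8 - 18.3 = 5.5
Government balance (T - G) = 3.3
CA = 5.5 + 3.3 = 8.8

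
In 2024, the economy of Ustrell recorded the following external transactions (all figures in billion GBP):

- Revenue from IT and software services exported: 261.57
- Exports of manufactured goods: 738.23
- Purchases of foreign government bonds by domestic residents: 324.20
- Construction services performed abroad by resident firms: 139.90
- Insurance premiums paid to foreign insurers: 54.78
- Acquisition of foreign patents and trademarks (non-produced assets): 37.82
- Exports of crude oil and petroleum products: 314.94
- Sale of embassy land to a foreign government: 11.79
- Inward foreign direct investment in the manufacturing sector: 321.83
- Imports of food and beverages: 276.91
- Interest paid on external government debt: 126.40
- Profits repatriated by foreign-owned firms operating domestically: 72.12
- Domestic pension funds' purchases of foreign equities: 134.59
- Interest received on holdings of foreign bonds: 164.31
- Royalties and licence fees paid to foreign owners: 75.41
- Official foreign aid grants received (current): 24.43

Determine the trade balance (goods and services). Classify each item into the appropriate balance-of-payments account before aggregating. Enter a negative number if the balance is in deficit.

1047.54

Goods: 738.23 + 314.94 - 276.91 = 776.26
Services: 261.57 + 139.90 - 54.78 - 75.41 = 271.28
Trade balance = 776.26 + 271.28 = 1047.54
(Excluded from the trade balance — financial account: purchases of foreign government bonds by domestic residents 324.20, inward foreign direct investment in the manufacturing sector 321.83, domestic pension funds' purchases of foreign equities 134.59; capital account: acquisition of foreign patents and trademarks (non-produced assets) 37.82, sale of embassy land to a foreign government 11.79; primary income: interest paid on external government debt 126.40, profits repatriated by foreign-owned firms operating domestically 72.12, interest received on holdings of foreign bonds 164.31; secondary income: official foreign aid grants received (current) 24.43.)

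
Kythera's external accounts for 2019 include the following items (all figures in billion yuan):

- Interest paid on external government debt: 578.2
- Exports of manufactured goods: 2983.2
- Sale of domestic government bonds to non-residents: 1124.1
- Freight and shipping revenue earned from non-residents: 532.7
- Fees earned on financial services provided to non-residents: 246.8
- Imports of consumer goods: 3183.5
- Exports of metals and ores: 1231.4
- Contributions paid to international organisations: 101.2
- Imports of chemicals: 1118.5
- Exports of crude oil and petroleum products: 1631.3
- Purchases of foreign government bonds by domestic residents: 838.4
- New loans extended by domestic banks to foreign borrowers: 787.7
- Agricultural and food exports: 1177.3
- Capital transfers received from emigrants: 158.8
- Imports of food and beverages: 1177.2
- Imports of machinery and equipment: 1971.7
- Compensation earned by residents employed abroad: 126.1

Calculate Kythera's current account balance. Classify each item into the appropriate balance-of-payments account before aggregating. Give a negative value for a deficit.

Goods: 1631.3 - 1118.5 - 3183.5 + 2983.2 - 1971.7 + 1177.3 + 1231.4 - 1177.2 = -427.7
Services: 532.7 + 246.8 = 779.5
Primary income: -578.2 + 126.1 = -452.1
Secondary income: -101.2
Current account = (-427.7) + 779.5 + (-452.1) + (-101.2) = -201.5
(Excluded from the current account — financial account: sale of domestic government bonds to non-residents 1124.1, purchases of foreign government bonds by domestic residents 838.4, new loans extended by domestic banks to foreign borrowers 787.7; capital account: capital transfers received from emigrants 158.8.)

-201.5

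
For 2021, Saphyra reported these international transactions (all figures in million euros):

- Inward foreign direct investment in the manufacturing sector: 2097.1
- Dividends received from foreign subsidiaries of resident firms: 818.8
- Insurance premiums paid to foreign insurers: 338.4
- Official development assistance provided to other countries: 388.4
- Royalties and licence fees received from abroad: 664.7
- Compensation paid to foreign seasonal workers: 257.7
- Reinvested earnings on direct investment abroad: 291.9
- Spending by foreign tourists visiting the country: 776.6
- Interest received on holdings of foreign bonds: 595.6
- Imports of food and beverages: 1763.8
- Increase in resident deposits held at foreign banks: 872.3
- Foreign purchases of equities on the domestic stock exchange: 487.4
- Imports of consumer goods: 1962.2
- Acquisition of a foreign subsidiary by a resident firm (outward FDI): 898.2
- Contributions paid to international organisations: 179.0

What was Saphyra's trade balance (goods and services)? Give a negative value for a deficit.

-2623.1

Goods: -1962.2 - 1763.8 = -3726.0
Services: -338.4 + 664.7 + 776.6 = 1102.9
Trade balance = -3726.0 + 1102.9 = -2623.1
(Excluded from the trade balance — financial account: inward foreign direct investment in the manufacturing sector 2097.1, increase in resident deposits held at foreign banks 872.3, foreign purchases of equities on the domestic stock exchange 487.4, acquisition of a foreign subsidiary by a resident firm (outward FDI) 898.2; primary income: dividends received from foreign subsidiaries of resident firms 818.8, compensation paid to foreign seasonal workers 257.7, reinvested earnings on direct investment abroad 291.9, interest received on holdings of foreign bonds 595.6; secondary income: official development assistance provided to other countries 388.4, contributions paid to international organisations 179.0.)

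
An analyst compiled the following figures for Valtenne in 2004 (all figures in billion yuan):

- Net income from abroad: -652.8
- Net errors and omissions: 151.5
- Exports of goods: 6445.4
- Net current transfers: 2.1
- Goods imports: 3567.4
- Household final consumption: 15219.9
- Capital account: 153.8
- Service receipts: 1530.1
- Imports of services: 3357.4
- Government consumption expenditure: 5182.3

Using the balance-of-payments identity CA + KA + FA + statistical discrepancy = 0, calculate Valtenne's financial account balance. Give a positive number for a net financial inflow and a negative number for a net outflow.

-705.3

Goods balance = 6445.4 - 3567.4 = 2878.0
Services balance = 1530.1 - 3357.4 = -1827.3
Trade balance (goods + services) = 2878.0 + (-1827.3) = 1050.7
Net primary income = -652.8
Net secondary income = 2.1
Current account = 1050.7 + (-652.8) + 2.1 = 400.0
Financial account = -(400.0 + 153.8 + 151.5) = -705.3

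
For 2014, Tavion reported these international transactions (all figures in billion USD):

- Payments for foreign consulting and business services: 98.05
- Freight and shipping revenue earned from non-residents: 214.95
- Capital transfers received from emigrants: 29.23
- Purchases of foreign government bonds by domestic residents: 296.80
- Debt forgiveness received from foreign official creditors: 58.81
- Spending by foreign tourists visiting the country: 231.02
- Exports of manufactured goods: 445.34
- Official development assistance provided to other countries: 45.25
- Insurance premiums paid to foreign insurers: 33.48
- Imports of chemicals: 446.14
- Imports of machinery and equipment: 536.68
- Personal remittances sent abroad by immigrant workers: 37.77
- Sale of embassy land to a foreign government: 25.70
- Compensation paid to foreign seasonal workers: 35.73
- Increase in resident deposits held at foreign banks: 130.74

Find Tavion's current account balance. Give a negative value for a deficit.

Goods: -536.68 - 446.14 + 445.34 = -537.48
Services: -33.48 + 231.02 + 214.95 - 98.05 = 314.44
Primary income: -35.73
Secondary income: -37.77 - 45.25 = -83.02
Current account = (-537.48) + 314.44 + (-35.73) + (-83.02) = -341.79
(Excluded from the current account — capital account: capital transfers received from emigrants 29.23, debt forgiveness received from foreign official creditors 58.81, sale of embassy land to a foreign government 25.70; financial account: purchases of foreign government bonds by domestic residents 296.80, increase in resident deposits held at foreign banks 130.74.)

-341.79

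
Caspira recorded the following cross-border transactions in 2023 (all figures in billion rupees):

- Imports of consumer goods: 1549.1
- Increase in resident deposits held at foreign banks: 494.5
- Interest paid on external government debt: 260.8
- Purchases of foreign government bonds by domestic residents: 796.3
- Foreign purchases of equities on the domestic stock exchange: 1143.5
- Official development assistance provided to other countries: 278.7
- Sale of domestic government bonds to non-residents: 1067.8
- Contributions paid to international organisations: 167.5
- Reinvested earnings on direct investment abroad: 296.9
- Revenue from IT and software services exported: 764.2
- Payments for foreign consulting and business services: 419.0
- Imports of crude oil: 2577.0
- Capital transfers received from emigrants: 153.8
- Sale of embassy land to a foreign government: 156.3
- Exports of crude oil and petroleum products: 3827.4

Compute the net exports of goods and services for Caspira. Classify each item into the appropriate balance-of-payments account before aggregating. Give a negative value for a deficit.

Goods: -2577.0 + 3827.4 - 1549.1 = -298.7
Services: -419.0 + 764.2 = 345.2
Trade balance = -298.7 + 345.2 = 46.5
(Excluded from the trade balance — financial account: increase in resident deposits held at foreign banks 494.5, purchases of foreign government bonds by domestic residents 796.3, foreign purchases of equities on the domestic stock exchange 1143.5, sale of domestic government bonds to non-residents 1067.8; primary income: interest paid on external government debt 260.8, reinvested earnings on direct investment abroad 296.9; secondary income: official development assistance provided to other countries 278.7, contributions paid to international organisations 167.5; capital account: capital transfers received from emigrants 153.8, sale of embassy land to a foreign government 156.3.)

46.5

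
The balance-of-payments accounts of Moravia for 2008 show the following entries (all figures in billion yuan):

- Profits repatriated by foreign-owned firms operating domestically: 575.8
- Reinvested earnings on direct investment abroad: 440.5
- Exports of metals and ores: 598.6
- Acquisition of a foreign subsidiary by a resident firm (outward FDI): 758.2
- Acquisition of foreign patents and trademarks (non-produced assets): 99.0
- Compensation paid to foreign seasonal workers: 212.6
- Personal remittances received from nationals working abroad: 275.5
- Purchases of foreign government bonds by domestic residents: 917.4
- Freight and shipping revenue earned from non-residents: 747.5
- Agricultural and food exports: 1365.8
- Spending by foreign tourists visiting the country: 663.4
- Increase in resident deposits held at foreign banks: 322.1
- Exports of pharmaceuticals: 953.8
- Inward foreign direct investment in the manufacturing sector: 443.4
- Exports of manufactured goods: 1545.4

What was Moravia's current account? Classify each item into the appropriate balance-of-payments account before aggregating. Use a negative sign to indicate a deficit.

Goods: 1365.8 + 598.6 + 953.8 + 1545.4 = 4463.6
Services: 747.5 + 663.4 = 1410.9
Primary income: -575.8 - 212.6 + 440.5 = -347.9
Secondary income: 275.5
Current account = 4463.6 + 1410.9 + (-347.9) + 275.5 = 5802.1
(Excluded from the current account — financial account: acquisition of a foreign subsidiary by a resident firm (outward FDI) 758.2, purchases of foreign government bonds by domestic residents 917.4, increase in resident deposits held at foreign banks 322.1, inward foreign direct investment in the manufacturing sector 443.4; capital account: acquisition of foreign patents and trademarks (non-produced assets) 99.0.)

5802.1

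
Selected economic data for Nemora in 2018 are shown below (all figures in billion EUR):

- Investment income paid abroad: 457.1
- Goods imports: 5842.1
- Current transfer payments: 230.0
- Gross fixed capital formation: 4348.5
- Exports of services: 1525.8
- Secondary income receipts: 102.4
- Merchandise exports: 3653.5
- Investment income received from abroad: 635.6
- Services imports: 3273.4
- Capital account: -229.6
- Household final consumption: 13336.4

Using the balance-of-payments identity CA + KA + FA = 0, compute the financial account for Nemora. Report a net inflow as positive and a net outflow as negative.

Goods balance = 3653.5 - 5842.1 = -2188.6
Services balance = 1525.8 - 3273.4 = -1747.6
Trade balance (goods + services) = -2188.6 + (-1747.6) = -3936.2
Net primary income = 635.6 - 457.1 = 178.5
Net secondary income = 102.4 - 230.0 = -127.6
Current account = -3936.2 + 178.5 + (-127.6) = -3885.3
Financial account = -(-3885.3 + (-229.6)) = 4114.9

4114.9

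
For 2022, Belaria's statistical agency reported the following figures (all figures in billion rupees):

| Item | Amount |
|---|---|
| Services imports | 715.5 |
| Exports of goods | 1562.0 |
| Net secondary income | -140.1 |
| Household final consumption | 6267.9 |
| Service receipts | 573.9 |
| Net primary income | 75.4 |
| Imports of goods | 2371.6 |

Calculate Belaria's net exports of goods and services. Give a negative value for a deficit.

Goods balance = 1562.0 - 2371.6 = -809.6
Services balance = 573.9 - 715.5 = -141.6
Trade balance (goods + services) = -809.6 + (-141.6) = -951.2

-951.2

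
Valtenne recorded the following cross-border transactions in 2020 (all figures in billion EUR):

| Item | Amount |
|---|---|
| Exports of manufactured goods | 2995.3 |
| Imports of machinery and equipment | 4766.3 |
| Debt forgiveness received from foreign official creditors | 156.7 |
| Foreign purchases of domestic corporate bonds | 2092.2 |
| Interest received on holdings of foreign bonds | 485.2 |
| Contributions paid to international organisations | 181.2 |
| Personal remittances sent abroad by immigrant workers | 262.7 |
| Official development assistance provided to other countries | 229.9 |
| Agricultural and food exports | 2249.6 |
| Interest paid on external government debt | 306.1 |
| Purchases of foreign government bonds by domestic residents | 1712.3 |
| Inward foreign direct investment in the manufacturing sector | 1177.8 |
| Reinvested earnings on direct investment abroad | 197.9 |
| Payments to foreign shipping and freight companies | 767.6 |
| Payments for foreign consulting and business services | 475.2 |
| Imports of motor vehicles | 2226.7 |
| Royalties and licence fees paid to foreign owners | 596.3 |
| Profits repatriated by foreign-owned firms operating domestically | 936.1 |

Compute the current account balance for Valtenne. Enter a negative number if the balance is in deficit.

Goods: 2995.3 - 2226.7 + 2249.6 - 4766.3 = -1748.1
Services: -596.3 - 767.6 - 475.2 = -1839.1
Primary income: -936.1 + 485.2 + 197.9 - 306.1 = -559.1
Secondary income: -229.9 - 181.2 - 262.7 = -673.8
Current account = (-1748.1) + (-1839.1) + (-559.1) + (-673.8) = -4820.1
(Excluded from the current account — capital account: debt forgiveness received from foreign official creditors 156.7; financial account: foreign purchases of domestic corporate bonds 2092.2, purchases of foreign government bonds by domestic residents 1712.3, inward foreign direct investment in the manufacturing sector 1177.8.)

-4820.1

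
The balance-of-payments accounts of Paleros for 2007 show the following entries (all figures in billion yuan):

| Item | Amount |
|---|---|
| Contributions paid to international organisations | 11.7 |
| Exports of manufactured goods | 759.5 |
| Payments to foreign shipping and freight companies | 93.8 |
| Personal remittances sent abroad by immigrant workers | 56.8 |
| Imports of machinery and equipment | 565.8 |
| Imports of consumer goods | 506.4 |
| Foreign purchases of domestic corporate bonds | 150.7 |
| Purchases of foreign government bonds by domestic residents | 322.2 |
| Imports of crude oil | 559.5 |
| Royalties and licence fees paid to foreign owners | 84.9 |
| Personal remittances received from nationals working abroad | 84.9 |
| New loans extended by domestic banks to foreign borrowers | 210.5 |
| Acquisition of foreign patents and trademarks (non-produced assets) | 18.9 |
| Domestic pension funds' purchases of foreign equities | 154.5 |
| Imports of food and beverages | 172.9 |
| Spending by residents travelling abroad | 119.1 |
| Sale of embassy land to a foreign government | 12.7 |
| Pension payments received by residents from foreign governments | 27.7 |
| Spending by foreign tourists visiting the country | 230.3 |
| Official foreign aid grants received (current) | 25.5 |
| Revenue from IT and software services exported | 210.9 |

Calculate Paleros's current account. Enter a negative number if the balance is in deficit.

Goods: -559.5 - 506.4 - 565.8 + 759.5 - 172.9 = -1045.1
Services: -84.9 - 119.1 + 230.3 + 210.9 - 93.8 = 143.4
Secondary income: 25.5 - 56.8 - 11.7 + 27.7 + 84.9 = 69.6
Current account = (-1045.1) + 143.4 + 69.6 = -832.1
(Excluded from the current account — financial account: foreign purchases of domestic corporate bonds 150.7, purchases of foreign government bonds by domestic residents 322.2, new loans extended by domestic banks to foreign borrowers 210.5, domestic pension funds' purchases of foreign equities 154.5; capital account: acquisition of foreign patents and trademarks (non-produced assets) 18.9, sale of embassy land to a foreign government 12.7.)

-832.1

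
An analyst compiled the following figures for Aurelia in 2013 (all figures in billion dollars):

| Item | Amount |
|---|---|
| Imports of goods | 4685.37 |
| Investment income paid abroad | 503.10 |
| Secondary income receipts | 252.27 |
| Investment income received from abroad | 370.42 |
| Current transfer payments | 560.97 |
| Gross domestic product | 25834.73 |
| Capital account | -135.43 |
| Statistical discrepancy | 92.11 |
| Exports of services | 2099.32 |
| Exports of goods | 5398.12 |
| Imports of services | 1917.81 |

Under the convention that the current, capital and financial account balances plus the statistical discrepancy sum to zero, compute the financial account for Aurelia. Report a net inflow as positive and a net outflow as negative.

-409.56

Goods balance = 5398.12 - 4685.37 = 712.75
Services balance = 2099.32 - 1917.81 = 181.51
Trade balance (goods + services) = 712.75 + 181.51 = 894.26
Net primary income = 370.42 - 503.10 = -132.68
Net secondary income = 252.27 - 560.97 = -308.70
Current account = 894.26 + (-132.68) + (-308.70) = 452.88
Financial account = -(452.88 + (-135.43) + 92.11) = -409.56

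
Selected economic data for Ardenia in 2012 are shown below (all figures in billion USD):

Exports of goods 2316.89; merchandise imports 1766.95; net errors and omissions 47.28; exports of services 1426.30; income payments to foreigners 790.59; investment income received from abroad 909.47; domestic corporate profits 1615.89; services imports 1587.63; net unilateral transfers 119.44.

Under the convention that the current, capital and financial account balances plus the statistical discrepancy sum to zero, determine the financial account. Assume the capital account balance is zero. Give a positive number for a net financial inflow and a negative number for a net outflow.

Goods balance = 2316.89 - 1766.95 = 549.94
Services balance = 1426.30 - 1587.63 = -161.33
Trade balance (goods + services) = 549.94 + (-161.33) = 388.61
Net primary income = 909.47 - 790.59 = 118.88
Net secondary income = 119.44
Current account = 388.61 + 118.88 + 119.44 = 626.93
Financial account = -(626.93 + 47.28) = -674.21

-674.21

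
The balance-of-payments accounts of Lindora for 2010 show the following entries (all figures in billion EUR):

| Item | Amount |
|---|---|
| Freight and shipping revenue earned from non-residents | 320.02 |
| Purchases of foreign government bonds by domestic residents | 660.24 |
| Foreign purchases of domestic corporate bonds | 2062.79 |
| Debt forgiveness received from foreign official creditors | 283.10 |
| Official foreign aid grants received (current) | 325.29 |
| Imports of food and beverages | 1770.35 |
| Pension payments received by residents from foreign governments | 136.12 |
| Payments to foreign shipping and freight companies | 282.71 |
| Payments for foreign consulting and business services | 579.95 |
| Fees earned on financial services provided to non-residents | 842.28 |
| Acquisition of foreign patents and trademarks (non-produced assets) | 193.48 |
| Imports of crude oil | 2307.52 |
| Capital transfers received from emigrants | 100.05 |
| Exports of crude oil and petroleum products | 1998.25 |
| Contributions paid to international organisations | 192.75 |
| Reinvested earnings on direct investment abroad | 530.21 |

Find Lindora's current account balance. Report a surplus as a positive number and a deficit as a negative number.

Goods: -1770.35 + 1998.25 - 2307.52 = -2079.62
Services: -579.95 - 282.71 + 320.02 + 842.28 = 299.64
Primary income: 530.21
Secondary income: 136.12 - 192.75 + 325.29 = 268.66
Current account = (-2079.62) + 299.64 + 530.21 + 268.66 = -981.11
(Excluded from the current account — financial account: purchases of foreign government bonds by domestic residents 660.24, foreign purchases of domestic corporate bonds 2062.79; capital account: debt forgiveness received from foreign official creditors 283.10, acquisition of foreign patents and trademarks (non-produced assets) 193.48, capital transfers received from emigrants 100.05.)

-981.11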